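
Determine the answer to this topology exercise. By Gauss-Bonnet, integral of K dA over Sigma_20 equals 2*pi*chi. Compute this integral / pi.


Gauss-Bonnet: integral K dA = 2*pi*chi(M).
chi(Sigma_20) = 2 - 2*20 = -38.
(integral K dA)/pi = 2*chi = 2*(-38) = -76

-76


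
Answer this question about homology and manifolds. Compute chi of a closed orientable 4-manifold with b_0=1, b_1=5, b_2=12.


By Poincare duality b_k = b_{4-k}, so full Betti numbers: b_0=1, b_1=5, b_2=12, b_3=5, b_4=1.
chi = sum (-1)^k b_k = 4

4


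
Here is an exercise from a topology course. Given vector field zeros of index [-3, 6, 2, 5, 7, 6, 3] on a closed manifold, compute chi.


Poincare-Hopf: chi(M) = sum of indices of zeros.
chi = (-3) + (6) + (2) + (5) + (7) + (6) + (3) = 26

26


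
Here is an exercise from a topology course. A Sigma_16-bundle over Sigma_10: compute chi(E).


For a fiber bundle F -> E -> B (with CW structure): chi(E) = chi(B) * chi(F).
chi(Sigma_10) = -18, chi(Sigma_16) = -30.
chi(E) = (-18) * (-30) = 540

540


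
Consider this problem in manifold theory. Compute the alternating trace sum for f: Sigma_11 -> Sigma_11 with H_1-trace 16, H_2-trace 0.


L(f) = tr(f_0*) - tr(f_1*) + tr(f_2*).
= 1 - (16) + (0)
= -15

-15


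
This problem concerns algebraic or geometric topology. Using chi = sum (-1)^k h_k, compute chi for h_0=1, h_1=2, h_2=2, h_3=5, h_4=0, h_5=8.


Handles of index k contribute (-1)^k to chi (same as CW cells).
chi = (1) + (-2) + (2) + (-5) + (0) + (-8) = -12

-12


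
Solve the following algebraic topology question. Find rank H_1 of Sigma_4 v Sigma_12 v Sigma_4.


For a wedge X v Y: reduced H_k(X v Y) = H_k(X) + H_k(Y).
Each Sigma_g contributes b_1 = 2g.
b_1 = 8 + 24 + 8 = 40

40


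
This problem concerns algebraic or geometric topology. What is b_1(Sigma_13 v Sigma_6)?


For a wedge: H_1(A v B) = H_1(A) + H_1(B).
b_1(Sigma_13) = 26, b_1(Sigma_6) = 12.
b_1 = 26 + 12 = 38

38


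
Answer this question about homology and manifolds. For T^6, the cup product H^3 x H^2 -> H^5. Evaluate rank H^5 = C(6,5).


Cup product: H^p x H^q -> H^{p+q}; here p+q = 3+2 = 5.
rank H^k(T^n) = C(n,k).
C(6,5) = 6

6


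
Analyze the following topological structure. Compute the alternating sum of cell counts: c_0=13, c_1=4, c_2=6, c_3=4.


chi = sum_k (-1)^k c_k.
= (-1)^0*13 + (-1)^1*4 + (-1)^2*6 + (-1)^3*4
= (13) + (-4) + (6) + (-4)
= 11

11


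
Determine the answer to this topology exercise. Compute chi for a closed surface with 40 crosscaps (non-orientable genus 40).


For a non-orientable closed surface with k crosscaps: chi = 2 - k.
Here k = 40.
chi = 2 - 40 = -38

-38


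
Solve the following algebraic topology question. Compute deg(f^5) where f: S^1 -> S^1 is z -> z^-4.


deg(f) = -4. Degree is multiplicative: deg(f^5) = (deg f)^5.
deg(f^5) = (-4)^5 = -1024

-1024


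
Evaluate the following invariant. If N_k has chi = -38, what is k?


chi = 2 - k for closed non-orientable surfaces with k crosscaps.
-38 = 2 - k
k = 2 - (-38) = 40

40


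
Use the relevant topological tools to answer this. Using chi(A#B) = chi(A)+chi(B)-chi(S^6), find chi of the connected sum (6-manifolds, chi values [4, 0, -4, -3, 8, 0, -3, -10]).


For n-manifolds: chi(A#B) = chi(A) + chi(B) - chi(S^6).
chi(S^6) = 1 + (-1)^6 = 2.
chi(#) = (sum chi_i) - (8-1)*chi(S^6) = -8 - 7*2 = -22

-22


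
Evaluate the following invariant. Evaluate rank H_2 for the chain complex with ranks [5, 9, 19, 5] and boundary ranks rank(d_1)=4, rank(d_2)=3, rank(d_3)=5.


rank H_k = rank(ker d_k) - rank(im d_{k+1}).
rank(ker d_2) = rank(C_2) - rank(d_2) = 19 - 3 = 16.
rank(im d_{2+1}) = 5.
rank H_2 = 16 - 5 = 11

11


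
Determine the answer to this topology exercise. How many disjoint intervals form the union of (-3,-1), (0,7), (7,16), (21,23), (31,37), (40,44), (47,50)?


Sort and merge overlapping open intervals.
Merged: (-3,-1), (0,7), (7,16), (21,23), (31,37), (40,44), (47,50).
Number of components = 7

7


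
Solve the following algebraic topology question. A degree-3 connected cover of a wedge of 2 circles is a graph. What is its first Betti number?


Nielsen-Schreier: an index-n subgroup of F_r is free of rank 1 + n(r-1).
Equivalently: chi(cover) = n*chi(base); chi(vee_r S^1) = 1 - 2 = -1.
chi(E) = 3*(-1) = -3; rank = 1 - chi(E) = 1 - (-3) = 4.
rank = 1 + 3*(2-1) = 1 + 3 = 4

4


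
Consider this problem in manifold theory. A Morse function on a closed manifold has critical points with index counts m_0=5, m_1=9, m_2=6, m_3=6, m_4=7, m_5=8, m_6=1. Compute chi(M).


Morse theory: chi(M) = sum_k (-1)^k m_k where m_k = #(index-k critical points).
= (5) + (-9) + (6) + (-6) + (7) + (-8) + (1) = -4

-4


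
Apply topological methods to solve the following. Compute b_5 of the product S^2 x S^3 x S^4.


Each S^d has Poincare polynomial 1 + t^d.
The product S^2 x S^3 x S^4 has Poincare polynomial prod(1+t^d_i).
Expanding: b_0=1, b_2=1, b_3=1, b_4=1, b_5=1, b_6=1, b_7=1, b_9=1.
b_5 = 1

1


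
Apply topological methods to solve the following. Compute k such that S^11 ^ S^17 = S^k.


S^m ^ S^n = S^{m+n}.
k = 11 + 17 = 28

28


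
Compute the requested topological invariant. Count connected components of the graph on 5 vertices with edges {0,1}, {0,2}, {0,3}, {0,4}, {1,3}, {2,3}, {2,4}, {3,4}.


Run DFS/union-find over 5 vertices.
V = 5, E = 8.
Number of components = 1

1


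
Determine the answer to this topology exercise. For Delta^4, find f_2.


Delta^4 has 4+1 vertices. A 2-face is a choice of 2+1 vertices.
f_2 = C(4+1, 2+1) = C(5,3) = 10

10


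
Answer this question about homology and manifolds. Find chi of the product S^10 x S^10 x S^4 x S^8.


chi is multiplicative: chi(X x Y) = chi(X) chi(Y).
Each even-dim sphere has chi = 2. There are 4 factors.
chi = 2^4 = 16

16


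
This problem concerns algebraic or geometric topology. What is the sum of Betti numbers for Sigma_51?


For Sigma_51: b_0 = 1, b_1 = 2g = 102, b_2 = 1.
Total = 1 + 102 + 1 = 104

104


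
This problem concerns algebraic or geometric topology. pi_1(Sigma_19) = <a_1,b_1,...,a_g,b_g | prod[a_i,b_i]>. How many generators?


Standard presentation: pi_1(Sigma_g) = <a_1,b_1,...,a_g,b_g | [a_1,b_1]...[a_g,b_g] = 1>.
Number of generators = 2g = 2*19 = 38

38


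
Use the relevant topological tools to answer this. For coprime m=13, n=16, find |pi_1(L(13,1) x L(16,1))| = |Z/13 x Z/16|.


pi_1(X x Y) = pi_1(X) x pi_1(Y).
pi_1(L(13,1)) = Z/13, pi_1(L(16,1)) = Z/16.
|Z/13 x Z/16| = 13 * 16 = 208

208


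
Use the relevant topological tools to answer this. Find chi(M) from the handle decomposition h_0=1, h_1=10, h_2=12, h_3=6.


Handles of index k contribute (-1)^k to chi (same as CW cells).
chi = (1) + (-10) + (12) + (-6) = -3

-3


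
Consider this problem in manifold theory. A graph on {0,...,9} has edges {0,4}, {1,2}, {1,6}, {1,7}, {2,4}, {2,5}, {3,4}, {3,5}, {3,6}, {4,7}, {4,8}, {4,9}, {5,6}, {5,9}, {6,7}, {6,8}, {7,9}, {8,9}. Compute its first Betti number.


b_1 = E - V + (number of components).
E = 18, V = 10, components = 1.
b_1 = 18 - 10 + 1 = 9

9


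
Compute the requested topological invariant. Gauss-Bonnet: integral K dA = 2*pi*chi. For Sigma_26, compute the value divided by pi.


Gauss-Bonnet: integral K dA = 2*pi*chi(M).
chi(Sigma_26) = 2 - 2*26 = -50.
(integral K dA)/pi = 2*chi = 2*(-50) = -100

-100


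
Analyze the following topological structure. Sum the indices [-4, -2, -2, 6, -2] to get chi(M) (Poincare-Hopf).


Poincare-Hopf: chi(M) = sum of indices of zeros.
chi = (-4) + (-2) + (-2) + (6) + (-2) = -4

-4


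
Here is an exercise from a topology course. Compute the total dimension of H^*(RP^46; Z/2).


H^k(RP^46; Z/2) = Z/2 for each 0 <= k <= 46.
Total dimension = 46 + 1 = 47

47


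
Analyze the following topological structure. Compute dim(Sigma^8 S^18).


Each suspension raises dimension by 1: Sigma S^n = S^{n+1}.
Sigma^8 S^18 = S^{18+8} = S^26

26


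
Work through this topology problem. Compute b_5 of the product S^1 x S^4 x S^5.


Each S^d has Poincare polynomial 1 + t^d.
The product S^1 x S^4 x S^5 has Poincare polynomial prod(1+t^d_i).
Expanding: b_0=1, b_1=1, b_4=1, b_5=2, b_6=1, b_9=1, b_10=1.
b_5 = 2

2


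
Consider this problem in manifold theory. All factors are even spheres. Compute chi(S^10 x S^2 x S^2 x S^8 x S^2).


chi is multiplicative: chi(X x Y) = chi(X) chi(Y).
Each even-dim sphere has chi = 2. There are 5 factors.
chi = 2^5 = 32

32


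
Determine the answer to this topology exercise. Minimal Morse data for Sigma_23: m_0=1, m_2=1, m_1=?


A perfect Morse function has m_k = b_k.
For Sigma_23: b_0=1, b_1=2g=46, b_2=1.
Saddles m_1 = 2g = 46

46


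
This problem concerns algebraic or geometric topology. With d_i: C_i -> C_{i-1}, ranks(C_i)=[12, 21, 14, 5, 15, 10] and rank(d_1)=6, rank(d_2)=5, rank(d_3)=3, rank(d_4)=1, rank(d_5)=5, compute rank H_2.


rank H_k = rank(ker d_k) - rank(im d_{k+1}).
rank(ker d_2) = rank(C_2) - rank(d_2) = 14 - 5 = 9.
rank(im d_{2+1}) = 3.
rank H_2 = 9 - 3 = 6

6


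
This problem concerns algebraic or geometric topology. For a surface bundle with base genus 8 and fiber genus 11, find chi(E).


For a fiber bundle F -> E -> B (with CW structure): chi(E) = chi(B) * chi(F).
chi(Sigma_8) = -14, chi(Sigma_11) = -20.
chi(E) = (-14) * (-20) = 280

280


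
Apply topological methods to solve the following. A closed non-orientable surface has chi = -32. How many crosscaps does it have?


chi = 2 - k for closed non-orientable surfaces with k crosscaps.
-32 = 2 - k
k = 2 - (-32) = 34

34


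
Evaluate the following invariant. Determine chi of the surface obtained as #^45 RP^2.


For a non-orientable closed surface with k crosscaps: chi = 2 - k.
Here k = 45.
chi = 2 - 45 = -43

-43


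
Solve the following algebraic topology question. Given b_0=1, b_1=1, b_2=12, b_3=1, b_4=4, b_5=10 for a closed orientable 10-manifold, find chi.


By Poincare duality b_k = b_{10-k}, so full Betti numbers: b_0=1, b_1=1, b_2=12, b_3=1, b_4=4, b_5=10, b_6=4, b_7=1, b_8=12, b_9=1, b_10=1.
chi = sum (-1)^k b_k = 20

20


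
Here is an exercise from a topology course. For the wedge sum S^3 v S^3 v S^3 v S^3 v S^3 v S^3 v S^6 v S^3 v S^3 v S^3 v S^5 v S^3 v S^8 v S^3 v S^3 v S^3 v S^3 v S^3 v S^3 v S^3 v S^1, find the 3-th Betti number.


For a wedge of spheres, H_k (k>0) is free on one generator per sphere of dimension k.
Spheres of dimension 3: count = 17.
b_3 = 17

17


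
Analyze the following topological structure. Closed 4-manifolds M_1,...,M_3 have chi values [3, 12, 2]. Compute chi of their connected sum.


For n-manifolds: chi(A#B) = chi(A) + chi(B) - chi(S^4).
chi(S^4) = 1 + (-1)^4 = 2.
chi(#) = (sum chi_i) - (3-1)*chi(S^4) = 17 - 2*2 = 13

13


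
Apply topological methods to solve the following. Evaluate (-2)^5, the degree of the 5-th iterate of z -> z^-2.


deg(f) = -2. Degree is multiplicative: deg(f^5) = (deg f)^5.
deg(f^5) = (-2)^5 = -32

-32


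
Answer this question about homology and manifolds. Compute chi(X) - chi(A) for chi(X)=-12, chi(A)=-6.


Relative Euler characteristic: chi(X, A) = chi(X) - chi(A).
= -12 - (-6) = -6

-6


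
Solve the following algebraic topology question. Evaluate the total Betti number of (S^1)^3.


b_k(T^3) = C(3,k), so the sum over k is sum_k C(3,k) = 2^3.
Total = 2^3 = 8

8


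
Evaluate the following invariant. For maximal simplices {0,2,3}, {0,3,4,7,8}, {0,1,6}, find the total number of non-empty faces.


Each maximal simplex on m vertices has 2^m - 1 nonempty faces.
Take the union (dedupe shared faces).
Total distinct faces = 41

41


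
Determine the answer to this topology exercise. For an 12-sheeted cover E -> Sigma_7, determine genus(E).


For an n-sheeted cover: chi(E) = n * chi(B).
chi(Sigma_7) = 2 - 2*7 = -12.
chi(E) = 12 * (-12) = -144.
genus(E) = (2 - chi(E))/2 = (2 - (-144))/2 = 146/2 = 73

73


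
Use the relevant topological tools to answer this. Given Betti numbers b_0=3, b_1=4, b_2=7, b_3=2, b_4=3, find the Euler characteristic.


chi = sum_k (-1)^k b_k.
= (3) + (-4) + (7) + (-2) + (3)
= 7

7


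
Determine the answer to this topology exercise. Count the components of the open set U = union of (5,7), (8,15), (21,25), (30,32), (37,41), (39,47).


Sort and merge overlapping open intervals.
Merged: (5,7), (8,15), (21,25), (30,32), (37,47).
Number of components = 5

5


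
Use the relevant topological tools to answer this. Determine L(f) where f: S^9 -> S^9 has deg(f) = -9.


On S^9: L(f) = tr(f_0*) + (-1)^9 tr(f_9*) = 1 + (-1)^9 * deg(f).
L(f) = 1 + (-1)^9 * -9 = 1 + 9 = 10

10


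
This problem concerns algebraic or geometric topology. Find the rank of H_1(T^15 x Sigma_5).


pi_1(A x B) = pi_1(A) x pi_1(B); rank of abelianization = b_1.
b_1(T^15) = 15, b_1(Sigma_5) = 2*5 = 10.
b_1(product) = 15 + 10 = 25

25


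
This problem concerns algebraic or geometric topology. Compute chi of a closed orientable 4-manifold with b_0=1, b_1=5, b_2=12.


By Poincare duality b_k = b_{4-k}, so full Betti numbers: b_0=1, b_1=5, b_2=12, b_3=5, b_4=1.
chi = sum (-1)^k b_k = 4

4


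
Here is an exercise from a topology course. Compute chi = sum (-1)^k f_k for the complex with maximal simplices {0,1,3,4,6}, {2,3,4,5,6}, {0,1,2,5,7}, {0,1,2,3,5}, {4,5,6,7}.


Enumerate all faces; f-vector: f_0=8, f_1=27, f_2=36, f_3=20, f_4=4.
chi = sum (-1)^k f_k = 1

1


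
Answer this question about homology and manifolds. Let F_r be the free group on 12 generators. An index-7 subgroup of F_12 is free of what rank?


Nielsen-Schreier: an index-n subgroup of F_r is free of rank 1 + n(r-1).
Equivalently: chi(cover) = n*chi(base); chi(vee_r S^1) = 1 - 12 = -11.
chi(E) = 7*(-11) = -77; rank = 1 - chi(E) = 1 - (-77) = 78.
rank = 1 + 7*(12-1) = 1 + 77 = 78

78


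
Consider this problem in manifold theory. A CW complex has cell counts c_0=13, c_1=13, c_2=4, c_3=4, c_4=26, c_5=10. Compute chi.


chi = sum_k (-1)^k c_k.
= (-1)^0*13 + (-1)^1*13 + (-1)^2*4 + (-1)^3*4 + (-1)^4*26 + (-1)^5*10
= (13) + (-13) + (4) + (-4) + (26) + (-10)
= 16

16


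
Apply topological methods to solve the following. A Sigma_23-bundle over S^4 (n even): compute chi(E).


chi(S^4) = 2 (n even), chi(Sigma_23) = 2 - 2*23 = -44.
chi(E) = 2 * (-44) = -88

-88


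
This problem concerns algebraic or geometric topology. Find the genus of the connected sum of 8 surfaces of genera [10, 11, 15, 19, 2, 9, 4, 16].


Genus is additive under connected sum of orientable surfaces.
g = 10 + 11 + 15 + 19 + 2 + 9 + 4 + 16 = 86

86


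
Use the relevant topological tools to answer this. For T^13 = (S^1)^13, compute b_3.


By the Kunneth formula, b_k(T^n) = C(n,k).
b_3(T^13) = C(13,3).
C(13,3) = 13!/(3!*10!) = 286

286


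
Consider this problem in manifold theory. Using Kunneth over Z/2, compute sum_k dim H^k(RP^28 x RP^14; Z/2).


dim H^*(RP^n; Z/2) = n+1 (one Z/2 in each degree 0..n).
Total Betti number is multiplicative.
Total = (28+1) * (14+1) = 29 * 15 = 435

435


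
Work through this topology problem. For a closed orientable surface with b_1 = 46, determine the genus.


For a closed orientable surface: b_1 = 2g.
46 = 2g
g = 46 / 2 = 23

23


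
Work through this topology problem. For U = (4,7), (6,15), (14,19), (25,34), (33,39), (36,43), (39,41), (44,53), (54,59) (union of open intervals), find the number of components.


Sort and merge overlapping open intervals.
Merged: (4,19), (25,43), (44,53), (54,59).
Number of components = 4

4


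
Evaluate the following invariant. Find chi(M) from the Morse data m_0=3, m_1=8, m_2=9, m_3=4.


Morse theory: chi(M) = sum_k (-1)^k m_k where m_k = #(index-k critical points).
= (3) + (-8) + (9) + (-4) = 0

0


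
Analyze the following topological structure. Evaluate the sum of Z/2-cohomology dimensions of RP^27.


H^k(RP^27; Z/2) = Z/2 for each 0 <= k <= 27.
Total dimension = 27 + 1 = 28

28


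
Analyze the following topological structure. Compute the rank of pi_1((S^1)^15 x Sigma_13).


pi_1(A x B) = pi_1(A) x pi_1(B); rank of abelianization = b_1.
b_1(T^15) = 15, b_1(Sigma_13) = 2*13 = 26.
b_1(product) = 15 + 26 = 41

41


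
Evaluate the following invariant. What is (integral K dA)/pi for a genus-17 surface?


Gauss-Bonnet: integral K dA = 2*pi*chi(M).
chi(Sigma_17) = 2 - 2*17 = -32.
(integral K dA)/pi = 2*chi = 2*(-32) = -64

-64


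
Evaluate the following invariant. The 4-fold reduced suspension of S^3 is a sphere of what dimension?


Each suspension raises dimension by 1: Sigma S^n = S^{n+1}.
Sigma^4 S^3 = S^{3+4} = S^7

7


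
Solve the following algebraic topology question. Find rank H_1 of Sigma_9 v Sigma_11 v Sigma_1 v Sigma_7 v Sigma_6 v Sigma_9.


For a wedge X v Y: reduced H_k(X v Y) = H_k(X) + H_k(Y).
Each Sigma_g contributes b_1 = 2g.
b_1 = 18 + 22 + 2 + 14 + 12 + 18 = 86

86


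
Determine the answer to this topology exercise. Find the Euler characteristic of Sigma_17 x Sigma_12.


chi(Sigma_17) = 2 - 2*17 = -32
chi(Sigma_12) = 2 - 2*12 = -22
chi(product) = (-32) * (-22) = 704

704


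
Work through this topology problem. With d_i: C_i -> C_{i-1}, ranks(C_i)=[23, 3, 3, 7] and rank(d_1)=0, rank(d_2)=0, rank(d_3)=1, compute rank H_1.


rank H_k = rank(ker d_k) - rank(im d_{k+1}).
rank(ker d_1) = rank(C_1) - rank(d_1) = 3 - 0 = 3.
rank(im d_{1+1}) = 0.
rank H_1 = 3 - 0 = 3

3


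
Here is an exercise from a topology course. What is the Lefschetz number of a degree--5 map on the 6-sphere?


On S^6: L(f) = tr(f_0*) + (-1)^6 tr(f_6*) = 1 + (-1)^6 * deg(f).
L(f) = 1 + (-1)^6 * -5 = 1 + -5 = -4

-4


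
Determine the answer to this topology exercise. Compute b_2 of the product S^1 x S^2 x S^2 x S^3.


Each S^d has Poincare polynomial 1 + t^d.
The product S^1 x S^2 x S^2 x S^3 has Poincare polynomial prod(1+t^d_i).
Expanding: b_0=1, b_1=1, b_2=2, b_3=3, b_4=2, b_5=3, b_6=2, b_7=1, b_8=1.
b_2 = 2

2


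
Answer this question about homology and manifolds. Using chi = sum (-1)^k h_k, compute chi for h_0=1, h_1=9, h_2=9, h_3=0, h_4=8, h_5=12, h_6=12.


Handles of index k contribute (-1)^k to chi (same as CW cells).
chi = (1) + (-9) + (9) + (0) + (8) + (-12) + (12) = 9

9


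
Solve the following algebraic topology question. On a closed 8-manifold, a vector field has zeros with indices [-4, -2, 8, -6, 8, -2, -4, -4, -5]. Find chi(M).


Poincare-Hopf: chi(M) = sum of indices of zeros.
chi = (-4) + (-2) + (8) + (-6) + (8) + (-2) + (-4) + (-4) + (-5) = -11

-11


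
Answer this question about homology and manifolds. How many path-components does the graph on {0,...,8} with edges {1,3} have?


Run DFS/union-find over 9 vertices.
V = 9, E = 1.
Number of components = 8

8


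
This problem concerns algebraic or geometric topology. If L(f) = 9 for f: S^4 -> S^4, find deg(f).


L(f) = 1 + (-1)^4 deg(f) on S^4.
9 = 1 + (-1)^4 * deg(f)
(-1)^4 * deg(f) = 8
deg(f) = 8

8


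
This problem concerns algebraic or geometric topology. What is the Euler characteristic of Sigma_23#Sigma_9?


chi(Sigma_23) = 2 - 2*23 = -44
chi(Sigma_9) = 2 - 2*9 = -16
For surfaces: chi(A#B) = chi(A) + chi(B) - 2.
chi = -44 + -16 - 2 = -62

-62


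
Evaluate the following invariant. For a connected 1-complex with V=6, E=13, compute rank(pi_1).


For a connected graph: rank(pi_1) = b_1 = E - V + 1 = 1 - chi.
chi = V - E = 6 - 13 = -7.
rank = 1 - (-7) = 13 - 6 + 1 = 8

8


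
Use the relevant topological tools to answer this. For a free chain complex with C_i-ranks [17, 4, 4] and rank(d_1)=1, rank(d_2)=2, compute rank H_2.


rank H_k = rank(ker d_k) - rank(im d_{k+1}).
rank(ker d_2) = rank(C_2) - rank(d_2) = 4 - 2 = 2.
rank(im d_{2+1}) = 0.
rank H_2 = 2 - 0 = 2

2


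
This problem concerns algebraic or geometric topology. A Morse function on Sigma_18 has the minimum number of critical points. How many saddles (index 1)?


A perfect Morse function has m_k = b_k.
For Sigma_18: b_0=1, b_1=2g=36, b_2=1.
Saddles m_1 = 2g = 36

36


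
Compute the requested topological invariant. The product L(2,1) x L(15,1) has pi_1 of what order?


pi_1(X x Y) = pi_1(X) x pi_1(Y).
pi_1(L(2,1)) = Z/2, pi_1(L(15,1)) = Z/15.
|Z/2 x Z/15| = 2 * 15 = 30

30


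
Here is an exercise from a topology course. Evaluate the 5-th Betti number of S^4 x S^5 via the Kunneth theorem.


Each S^d has Poincare polynomial 1 + t^d.
The product S^4 x S^5 has Poincare polynomial prod(1+t^d_i).
Expanding: b_0=1, b_4=1, b_5=1, b_9=1.
b_5 = 1

1


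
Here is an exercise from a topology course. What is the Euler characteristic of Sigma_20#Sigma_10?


chi(Sigma_20) = 2 - 2*20 = -38
chi(Sigma_10) = 2 - 2*10 = -18
For surfaces: chi(A#B) = chi(A) + chi(B) - 2.
chi = -38 + -18 - 2 = -58

-58


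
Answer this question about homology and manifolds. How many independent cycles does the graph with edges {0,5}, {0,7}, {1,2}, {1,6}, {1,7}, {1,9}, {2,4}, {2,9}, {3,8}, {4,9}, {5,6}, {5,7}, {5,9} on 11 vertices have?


b_1 = E - V + (number of components).
E = 13, V = 11, components = 3.
b_1 = 13 - 11 + 3 = 5

5


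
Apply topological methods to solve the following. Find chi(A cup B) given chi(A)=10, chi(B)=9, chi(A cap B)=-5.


chi(A cup B) = chi(A) + chi(B) - chi(A cap B)
= 10 + (9) - (-5)
= 24

24


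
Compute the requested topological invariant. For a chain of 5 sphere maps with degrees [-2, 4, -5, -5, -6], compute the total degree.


Degree is multiplicative: deg(composition) = product of degrees.
= (-2) * (4) * (-5) * (-5) * (-6) = 1200

1200


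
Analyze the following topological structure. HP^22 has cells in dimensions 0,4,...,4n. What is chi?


HP^22 has one cell in each dimension 0, 4, ..., 4*22 (22+1 cells, all even-dim).
chi = 22 + 1 = 23

23


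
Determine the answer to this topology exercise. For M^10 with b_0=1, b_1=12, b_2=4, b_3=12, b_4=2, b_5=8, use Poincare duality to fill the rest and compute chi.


By Poincare duality b_k = b_{10-k}, so full Betti numbers: b_0=1, b_1=12, b_2=4, b_3=12, b_4=2, b_5=8, b_6=2, b_7=12, b_8=4, b_9=12, b_10=1.
chi = sum (-1)^k b_k = -42

-42


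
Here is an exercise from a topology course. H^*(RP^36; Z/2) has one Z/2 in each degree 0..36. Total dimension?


H^k(RP^36; Z/2) = Z/2 for each 0 <= k <= 36.
Total dimension = 36 + 1 = 37

37


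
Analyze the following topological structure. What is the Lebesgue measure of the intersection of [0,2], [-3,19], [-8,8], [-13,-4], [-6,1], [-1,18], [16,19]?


Intersection = [max(a_i), min(b_i)] = [16, -4].
Since 16 > -4, the intersection is empty.
Length = 0

0


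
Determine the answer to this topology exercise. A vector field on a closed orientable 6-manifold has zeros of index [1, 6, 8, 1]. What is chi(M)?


Poincare-Hopf: chi(M) = sum of indices of zeros.
chi = (1) + (6) + (8) + (1) = 16

16


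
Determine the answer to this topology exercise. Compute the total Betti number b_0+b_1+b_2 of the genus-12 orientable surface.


For Sigma_12: b_0 = 1, b_1 = 2g = 24, b_2 = 1.
Total = 1 + 24 + 1 = 26

26


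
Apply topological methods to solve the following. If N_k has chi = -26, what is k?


chi = 2 - k for closed non-orientable surfaces with k crosscaps.
-26 = 2 - k
k = 2 - (-26) = 28

28


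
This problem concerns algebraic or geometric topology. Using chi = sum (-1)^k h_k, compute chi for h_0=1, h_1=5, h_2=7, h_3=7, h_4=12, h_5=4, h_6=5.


Handles of index k contribute (-1)^k to chi (same as CW cells).
chi = (1) + (-5) + (7) + (-7) + (12) + (-4) + (5) = 9

9


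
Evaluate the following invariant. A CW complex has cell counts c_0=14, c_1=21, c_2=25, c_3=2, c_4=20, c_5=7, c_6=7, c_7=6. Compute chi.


chi = sum_k (-1)^k c_k.
= (-1)^0*14 + (-1)^1*21 + (-1)^2*25 + (-1)^3*2 + (-1)^4*20 + (-1)^5*7 + (-1)^6*7 + (-1)^7*6
= (14) + (-21) + (25) + (-2) + (20) + (-7) + (7) + (-6)
= 30

30


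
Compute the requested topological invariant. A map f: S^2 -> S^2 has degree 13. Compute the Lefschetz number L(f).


On S^2: L(f) = tr(f_0*) + (-1)^2 tr(f_2*) = 1 + (-1)^2 * deg(f).
L(f) = 1 + (-1)^2 * 13 = 1 + 13 = 14

14


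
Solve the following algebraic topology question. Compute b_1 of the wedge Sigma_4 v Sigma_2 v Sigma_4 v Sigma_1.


For a wedge X v Y: reduced H_k(X v Y) = H_k(X) + H_k(Y).
Each Sigma_g contributes b_1 = 2g.
b_1 = 8 + 4 + 8 + 2 = 22

22


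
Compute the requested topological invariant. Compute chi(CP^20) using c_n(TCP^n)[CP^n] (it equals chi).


For any closed oriented manifold, <e(TM),[M]> = chi(M).
chi(CP^20) = 20+1 = 21

21


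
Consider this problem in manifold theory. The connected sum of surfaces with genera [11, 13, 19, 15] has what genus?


Genus is additive under connected sum of orientable surfaces.
g = 11 + 13 + 19 + 15 = 58

58


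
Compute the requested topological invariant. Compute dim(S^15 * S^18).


Join of spheres: S^m * S^n = S^{m+n+1}.
dim = 15 + 18 + 1 = 34

34


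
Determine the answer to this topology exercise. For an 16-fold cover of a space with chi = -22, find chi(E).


For a finite covering: chi(E) = (number of sheets) * chi(B).
chi(E) = 16 * (-22) = -352

-352


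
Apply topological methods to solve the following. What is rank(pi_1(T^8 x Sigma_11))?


pi_1(A x B) = pi_1(A) x pi_1(B); rank of abelianization = b_1.
b_1(T^8) = 8, b_1(Sigma_11) = 2*11 = 22.
b_1(product) = 8 + 22 = 30

30


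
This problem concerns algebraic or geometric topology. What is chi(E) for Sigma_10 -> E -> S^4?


chi(S^4) = 2 (n even), chi(Sigma_10) = 2 - 2*10 = -18.
chi(E) = 2 * (-18) = -36

-36


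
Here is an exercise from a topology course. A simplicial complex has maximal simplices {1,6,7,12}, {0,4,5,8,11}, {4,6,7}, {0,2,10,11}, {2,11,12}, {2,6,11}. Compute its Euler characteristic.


Enumerate all faces; f-vector: f_0=11, f_1=27, f_2=21, f_3=7, f_4=1.
chi = sum (-1)^k f_k = -1

-1


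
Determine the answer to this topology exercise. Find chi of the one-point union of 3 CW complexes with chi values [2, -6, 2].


chi(A v B) = chi(A) + chi(B) - 1 (one point identified).
For 3 spaces: chi = (sum chi_i) - (3 - 1).
sum = -2; chi = -2 - 2 = -4

-4


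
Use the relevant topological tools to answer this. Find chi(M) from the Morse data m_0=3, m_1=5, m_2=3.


Morse theory: chi(M) = sum_k (-1)^k m_k where m_k = #(index-k critical points).
= (3) + (-5) + (3) = 1

1


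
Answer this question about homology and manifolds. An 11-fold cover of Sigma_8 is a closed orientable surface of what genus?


For an n-sheeted cover: chi(E) = n * chi(B).
chi(Sigma_8) = 2 - 2*8 = -14.
chi(E) = 11 * (-14) = -154.
genus(E) = (2 - chi(E))/2 = (2 - (-154))/2 = 156/2 = 78

78


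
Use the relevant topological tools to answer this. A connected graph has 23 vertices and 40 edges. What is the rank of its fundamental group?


For a connected graph: rank(pi_1) = b_1 = E - V + 1 = 1 - chi.
chi = V - E = 23 - 40 = -17.
rank = 1 - (-17) = 40 - 23 + 1 = 18

18


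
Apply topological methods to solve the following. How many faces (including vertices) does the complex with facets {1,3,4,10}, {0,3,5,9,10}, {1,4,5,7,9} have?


Each maximal simplex on m vertices has 2^m - 1 nonempty faces.
Take the union (dedupe shared faces).
Total distinct faces = 68

68


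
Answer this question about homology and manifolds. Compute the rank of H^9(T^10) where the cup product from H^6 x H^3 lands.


Cup product: H^p x H^q -> H^{p+q}; here p+q = 6+3 = 9.
rank H^k(T^n) = C(n,k).
C(10,9) = 10

10


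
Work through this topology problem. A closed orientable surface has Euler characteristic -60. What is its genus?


chi = 2 - 2g for closed orientable surfaces.
-60 = 2 - 2g
2g = 2 - (-60) = 62
g = 31

31


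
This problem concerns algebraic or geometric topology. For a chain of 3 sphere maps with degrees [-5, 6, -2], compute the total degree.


Degree is multiplicative: deg(composition) = product of degrees.
= (-5) * (6) * (-2) = 60

60


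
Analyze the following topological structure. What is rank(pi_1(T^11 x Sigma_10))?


pi_1(A x B) = pi_1(A) x pi_1(B); rank of abelianization = b_1.
b_1(T^11) = 11, b_1(Sigma_10) = 2*10 = 20.
b_1(product) = 11 + 20 = 31

31


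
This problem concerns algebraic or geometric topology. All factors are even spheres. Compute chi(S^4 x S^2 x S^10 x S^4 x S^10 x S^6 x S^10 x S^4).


chi is multiplicative: chi(X x Y) = chi(X) chi(Y).
Each even-dim sphere has chi = 2. There are 8 factors.
chi = 2^8 = 256

256


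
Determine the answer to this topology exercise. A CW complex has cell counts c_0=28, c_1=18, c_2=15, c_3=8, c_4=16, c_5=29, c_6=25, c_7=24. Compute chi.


chi = sum_k (-1)^k c_k.
= (-1)^0*28 + (-1)^1*18 + (-1)^2*15 + (-1)^3*8 + (-1)^4*16 + (-1)^5*29 + (-1)^6*25 + (-1)^7*24
= (28) + (-18) + (15) + (-8) + (16) + (-29) + (25) + (-24)
= 5

5


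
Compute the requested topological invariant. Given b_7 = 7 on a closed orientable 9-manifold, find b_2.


Poincare duality for closed orientable n-manifolds: b_k = b_{n-k}.
Here n = 9, so b_2 = b_7 = 7

7


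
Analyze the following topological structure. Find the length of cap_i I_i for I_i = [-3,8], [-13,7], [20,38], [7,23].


Intersection = [max(a_i), min(b_i)] = [20, 7].
Since 20 > 7, the intersection is empty.
Length = 0

0


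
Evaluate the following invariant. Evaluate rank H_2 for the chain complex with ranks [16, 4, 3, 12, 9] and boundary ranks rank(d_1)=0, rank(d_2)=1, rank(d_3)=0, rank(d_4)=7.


rank H_k = rank(ker d_k) - rank(im d_{k+1}).
rank(ker d_2) = rank(C_2) - rank(d_2) = 3 - 1 = 2.
rank(im d_{2+1}) = 0.
rank H_2 = 2 - 0 = 2

2


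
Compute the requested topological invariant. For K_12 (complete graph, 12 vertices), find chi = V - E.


K_12: V = 12, E = C(12,2) = 66.
chi = V - E = 12 - 66 = -54

-54


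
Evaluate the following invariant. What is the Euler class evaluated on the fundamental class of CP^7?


For any closed oriented manifold, <e(TM),[M]> = chi(M).
chi(CP^7) = 7+1 = 8

8


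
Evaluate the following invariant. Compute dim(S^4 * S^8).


Join of spheres: S^m * S^n = S^{m+n+1}.
dim = 4 + 8 + 1 = 13

13


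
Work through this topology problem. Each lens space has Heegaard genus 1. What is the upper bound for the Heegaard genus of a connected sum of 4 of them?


Heegaard genus satisfies g(A#B) <= g(A) + g(B).
Each lens space has g = 1.
Upper bound: 4 * 1 = 4

4


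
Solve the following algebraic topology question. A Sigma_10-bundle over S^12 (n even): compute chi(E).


chi(S^12) = 2 (n even), chi(Sigma_10) = 2 - 2*10 = -18.
chi(E) = 2 * (-18) = -36

-36


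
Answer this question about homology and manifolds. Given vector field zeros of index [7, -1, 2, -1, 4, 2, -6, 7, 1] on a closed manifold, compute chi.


Poincare-Hopf: chi(M) = sum of indices of zeros.
chi = (7) + (-1) + (2) + (-1) + (4) + (2) + (-6) + (7) + (1) = 15

15


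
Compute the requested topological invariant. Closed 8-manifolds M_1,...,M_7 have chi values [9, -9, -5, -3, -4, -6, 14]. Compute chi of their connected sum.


For n-manifolds: chi(A#B) = chi(A) + chi(B) - chi(S^8).
chi(S^8) = 1 + (-1)^8 = 2.
chi(#) = (sum chi_i) - (7-1)*chi(S^8) = -4 - 6*2 = -16

-16


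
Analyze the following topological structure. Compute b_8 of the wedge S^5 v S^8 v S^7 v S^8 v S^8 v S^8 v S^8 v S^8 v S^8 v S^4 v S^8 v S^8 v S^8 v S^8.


For a wedge of spheres, H_k (k>0) is free on one generator per sphere of dimension k.
Spheres of dimension 8: count = 11.
b_8 = 11

11


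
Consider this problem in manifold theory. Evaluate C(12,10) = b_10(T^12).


By the Kunneth formula, b_k(T^n) = C(n,k).
b_10(T^12) = C(12,10).
C(12,10) = 12!/(10!*2!) = 66

66


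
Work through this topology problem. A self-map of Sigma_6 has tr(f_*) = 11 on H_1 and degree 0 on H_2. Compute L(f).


L(f) = tr(f_0*) - tr(f_1*) + tr(f_2*).
= 1 - (11) + (0)
= -10

-10


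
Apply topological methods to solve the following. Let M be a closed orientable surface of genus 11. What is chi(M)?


For a closed orientable surface of genus g: chi = 2 - 2g.
Here g = 11.
chi = 2 - 2*11 = 2 - 22 = -20

-20


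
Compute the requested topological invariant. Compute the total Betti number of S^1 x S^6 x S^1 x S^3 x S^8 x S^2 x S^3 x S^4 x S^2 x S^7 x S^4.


Total Betti number is multiplicative under products.
Each S^d (d>=1) has total Betti number 2.
There are 11 sphere factors.
Total = 2^11 = 2048

2048


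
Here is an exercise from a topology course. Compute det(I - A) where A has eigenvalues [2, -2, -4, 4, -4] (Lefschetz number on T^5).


For a torus self-map: L(f) = det(I - A) where A acts on H_1.
L(f) = (1-2) * (1--2) * (1--4) * (1-4) * (1--4) = -1 * 3 * 5 * -3 * 5 = 225

225


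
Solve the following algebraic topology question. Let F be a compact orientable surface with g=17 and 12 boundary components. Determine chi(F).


For a compact orientable surface with genus g and b boundary components: chi = 2 - 2g - b.
chi = 2 - 2*17 - 12 = 2 - 34 - 12 = -44

-44


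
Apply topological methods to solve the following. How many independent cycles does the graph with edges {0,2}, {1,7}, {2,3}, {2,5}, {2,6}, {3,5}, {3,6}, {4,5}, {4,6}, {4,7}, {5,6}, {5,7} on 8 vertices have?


b_1 = E - V + (number of components).
E = 12, V = 8, components = 1.
b_1 = 12 - 8 + 1 = 5

5


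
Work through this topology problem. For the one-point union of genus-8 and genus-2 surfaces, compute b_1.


For a wedge: H_1(A v B) = H_1(A) + H_1(B).
b_1(Sigma_8) = 16, b_1(Sigma_2) = 4.
b_1 = 16 + 4 = 20

20


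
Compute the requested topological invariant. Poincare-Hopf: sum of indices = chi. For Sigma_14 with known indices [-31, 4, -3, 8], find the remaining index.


Poincare-Hopf: sum of indices = chi(M).
chi(Sigma_14) = 2 - 2*14 = -26.
Sum of known indices = -22.
x = chi - (sum known) = -26 - (-22) = -4

-4


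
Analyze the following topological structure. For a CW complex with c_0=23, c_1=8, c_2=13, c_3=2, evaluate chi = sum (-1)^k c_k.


chi = sum_k (-1)^k c_k.
= (-1)^0*23 + (-1)^1*8 + (-1)^2*13 + (-1)^3*2
= (23) + (-8) + (13) + (-2)
= 26

26


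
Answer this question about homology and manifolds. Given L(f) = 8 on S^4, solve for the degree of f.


L(f) = 1 + (-1)^4 deg(f) on S^4.
8 = 1 + (-1)^4 * deg(f)
(-1)^4 * deg(f) = 7
deg(f) = 7

7


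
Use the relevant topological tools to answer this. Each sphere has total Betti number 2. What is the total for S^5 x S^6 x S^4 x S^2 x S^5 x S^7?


Total Betti number is multiplicative under products.
Each S^d (d>=1) has total Betti number 2.
There are 6 sphere factors.
Total = 2^6 = 64

64


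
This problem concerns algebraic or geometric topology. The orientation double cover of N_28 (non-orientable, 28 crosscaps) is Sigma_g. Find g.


chi(N_28) = 2 - 28 = -26.
Double cover: chi(Sigma_g) = 2 * chi(N_28) = 2*(-26) = -52.
2 - 2g = -52, so g = (2 - (-52))/2 = 54/2 = 27

27


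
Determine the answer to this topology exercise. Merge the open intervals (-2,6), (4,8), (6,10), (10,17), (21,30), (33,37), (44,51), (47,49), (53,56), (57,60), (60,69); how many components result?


Sort and merge overlapping open intervals.
Merged: (-2,10), (10,17), (21,30), (33,37), (44,51), (53,56), (57,60), (60,69).
Number of components = 8

8


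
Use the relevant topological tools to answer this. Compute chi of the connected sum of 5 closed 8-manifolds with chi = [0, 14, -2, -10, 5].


For n-manifolds: chi(A#B) = chi(A) + chi(B) - chi(S^8).
chi(S^8) = 1 + (-1)^8 = 2.
chi(#) = (sum chi_i) - (5-1)*chi(S^8) = 7 - 4*2 = -1

-1


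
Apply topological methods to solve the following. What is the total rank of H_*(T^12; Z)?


b_k(T^12) = C(12,k), so the sum over k is sum_k C(12,k) = 2^12.
Total = 2^12 = 4096

4096


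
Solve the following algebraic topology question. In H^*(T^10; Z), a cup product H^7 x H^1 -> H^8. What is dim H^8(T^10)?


Cup product: H^p x H^q -> H^{p+q}; here p+q = 7+1 = 8.
rank H^k(T^n) = C(n,k).
C(10,8) = 45

45


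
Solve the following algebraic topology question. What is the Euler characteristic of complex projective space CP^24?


CP^24 has one cell in each even dimension 0, 2, ..., 2*24 (24+1 cells total).
All cells are even-dimensional, so chi = number of cells.
chi = 24 + 1 = 25

25


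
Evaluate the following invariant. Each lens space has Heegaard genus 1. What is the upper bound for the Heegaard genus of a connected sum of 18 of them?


Heegaard genus satisfies g(A#B) <= g(A) + g(B).
Each lens space has g = 1.
Upper bound: 18 * 1 = 18

18


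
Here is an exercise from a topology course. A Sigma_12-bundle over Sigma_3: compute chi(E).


For a fiber bundle F -> E -> B (with CW structure): chi(E) = chi(B) * chi(F).
chi(Sigma_3) = -4, chi(Sigma_12) = -22.
chi(E) = (-4) * (-22) = 88

88


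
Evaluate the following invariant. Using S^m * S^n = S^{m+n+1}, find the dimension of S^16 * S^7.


Join of spheres: S^m * S^n = S^{m+n+1}.
dim = 16 + 7 + 1 = 24

24


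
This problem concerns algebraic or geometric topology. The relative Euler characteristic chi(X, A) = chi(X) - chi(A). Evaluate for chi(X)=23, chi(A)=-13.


Relative Euler characteristic: chi(X, A) = chi(X) - chi(A).
= 23 - (-13) = 36

36


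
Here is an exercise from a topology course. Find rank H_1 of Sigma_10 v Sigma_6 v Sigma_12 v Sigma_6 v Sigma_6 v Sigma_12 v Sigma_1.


For a wedge X v Y: reduced H_k(X v Y) = H_k(X) + H_k(Y).
Each Sigma_g contributes b_1 = 2g.
b_1 = 20 + 12 + 24 + 12 + 12 + 24 + 2 = 106

106


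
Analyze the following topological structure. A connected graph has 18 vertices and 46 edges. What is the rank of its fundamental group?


For a connected graph: rank(pi_1) = b_1 = E - V + 1 = 1 - chi.
chi = V - E = 18 - 46 = -28.
rank = 1 - (-28) = 46 - 18 + 1 = 29

29


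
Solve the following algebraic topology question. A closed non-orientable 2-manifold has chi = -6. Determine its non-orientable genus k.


chi = 2 - k for closed non-orientable surfaces with k crosscaps.
-6 = 2 - k
k = 2 - (-6) = 8

8


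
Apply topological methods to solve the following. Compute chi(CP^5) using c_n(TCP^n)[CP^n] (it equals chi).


For any closed oriented manifold, <e(TM),[M]> = chi(M).
chi(CP^5) = 5+1 = 6

6


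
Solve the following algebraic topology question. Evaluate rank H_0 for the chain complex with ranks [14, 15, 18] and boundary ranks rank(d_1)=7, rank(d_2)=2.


rank H_k = rank(ker d_k) - rank(im d_{k+1}).
rank(ker d_0) = rank(C_0) - rank(d_0) = 14 - 0 = 14.
rank(im d_{0+1}) = 7.
rank H_0 = 14 - 7 = 7

7


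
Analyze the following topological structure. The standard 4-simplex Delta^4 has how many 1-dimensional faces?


Delta^4 has 4+1 vertices. A 1-face is a choice of 1+1 vertices.
f_1 = C(4+1, 1+1) = C(5,2) = 10

10


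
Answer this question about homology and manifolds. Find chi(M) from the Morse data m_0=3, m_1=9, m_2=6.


Morse theory: chi(M) = sum_k (-1)^k m_k where m_k = #(index-k critical points).
= (3) + (-9) + (6) = 0

0


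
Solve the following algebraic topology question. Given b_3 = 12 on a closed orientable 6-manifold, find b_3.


Poincare duality for closed orientable n-manifolds: b_k = b_{n-k}.
Here n = 6, so b_3 = b_3 = 12

12


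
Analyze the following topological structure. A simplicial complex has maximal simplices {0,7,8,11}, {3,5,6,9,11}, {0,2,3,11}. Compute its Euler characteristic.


Enumerate all faces; f-vector: f_0=9, f_1=20, f_2=18, f_3=7, f_4=1.
chi = sum (-1)^k f_k = 1

1


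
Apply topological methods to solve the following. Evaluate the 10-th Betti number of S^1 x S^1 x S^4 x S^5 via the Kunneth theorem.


Each S^d has Poincare polynomial 1 + t^d.
The product S^1 x S^1 x S^4 x S^5 has Poincare polynomial prod(1+t^d_i).
Expanding: b_0=1, b_1=2, b_2=1, b_4=1, b_5=3, b_6=3, b_7=1, b_9=1, b_10=2, b_11=1.
b_10 = 2

2
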